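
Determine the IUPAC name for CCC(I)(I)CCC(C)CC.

The longest carbon chain is 8 atoms: the parent is octane.
The numbering direction is chosen so that the substituent locant set {3,3,6} is lower than {3,6,6} at the first point of difference.
That gives two iodo groups at C-3; a methyl group at C-6.
The substituents are ordered alphabetically, ignoring any di-/tri- multipliers.
Assembling the pieces gives 3,3-diiodo-6-methyloctane.

3,3-diiodo-6-methyloctane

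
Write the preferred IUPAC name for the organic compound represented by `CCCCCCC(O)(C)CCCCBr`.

1-bromo-5-methylundecan-5-ol

The longest chain bearing the –OH group is 11 carbons long (undecane).
The principal characteristic group is an alcohol (–OH), named with the suffix -ol.
The numbering direction is chosen so that numbering from this end puts the hydroxyl group at C-5 rather than C-7.
This places the hydroxyl at C-5; a bromo group at C-1; a methyl group at C-5.
The substituents are ordered alphabetically, ignoring any di-/tri- multipliers.
The name is 1-bromo-5-methylundecan-5-ol.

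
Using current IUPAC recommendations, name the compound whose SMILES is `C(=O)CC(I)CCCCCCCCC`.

Counting along the main chain through the –CHO group gives 12 carbons: the parent is dodecane.
The highest-priority functional group is an aldehyde (terminal –CHO), so the name ends in -al.
Number the chain so that the aldehyde carbon is C-1 by definition.
This places an iodo group at C-3.
Putting it together: 3-iodododecanal.

3-iodododecanal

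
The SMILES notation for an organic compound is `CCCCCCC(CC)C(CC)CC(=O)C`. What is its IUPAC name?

The longest carbon chain that includes the carbonyl has 11 carbons, so the parent hydride is undecane.
The highest-priority functional group is a ketone (C=O on an internal carbon), so the name ends in -one.
Choose the numbering such that numbering from this end puts the carbonyl group at C-2 rather than C-10.
This places the carbonyl at C-2; ethyl groups at C-4 and C-5.
The name is 4,5-diethylundecan-2-one.

4,5-diethylundecan-2-one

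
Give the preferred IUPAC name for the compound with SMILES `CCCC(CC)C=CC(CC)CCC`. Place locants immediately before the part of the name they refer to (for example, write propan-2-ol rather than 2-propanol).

The longest carbon chain that includes the multiple bond has 10 carbons, so the parent hydride is decane.
A C=C double bond in the chain gives the infix -ene-.
Both numbering directions give the same locant set; either may be used.
That gives the double bond between C-5 and C-6; ethyl groups at C-4 and C-7.
Assembling the pieces gives 4,7-diethyldec-5-ene.

4,7-diethyldec-5-ene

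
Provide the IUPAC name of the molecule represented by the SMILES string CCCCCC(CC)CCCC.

5-ethyldecane

The parent chain contains 10 carbons (decane).
Choose the numbering such that the substituent locant set {5} is lower than {6} at the first point of difference.
This places an ethyl group at C-5.
The name is 5-ethyldecane.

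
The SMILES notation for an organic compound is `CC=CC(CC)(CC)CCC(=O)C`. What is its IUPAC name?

Counting along the main chain through the carbonyl and the multiple bond gives 8 carbons: the parent is octane.
The highest-priority functional group is a ketone (C=O on an internal carbon), so the name ends in -one.
There is one C=C double bond, indicated by the ending -ene.
The numbering direction is chosen so that numbering from this end puts the carbonyl group at C-2 rather than C-7.
With this numbering: the carbonyl at C-2; the double bond between C-6 and C-7; two ethyl groups at C-5.
Assembling the pieces gives 5,5-diethyloct-6-en-2-one.

5,5-diethyloct-6-en-2-one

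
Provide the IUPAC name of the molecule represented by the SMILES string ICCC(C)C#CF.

1-fluoro-5-iodo-3-methylpent-1-yne

The longest carbon chain that includes the multiple bond has 5 carbons, so the parent hydride is pentane.
The chain contains a C≡C triple bond, so the unsaturation ending is -yne.
Choose the numbering such that numbering from this end puts the triple bond at C-1 rather than C-4.
That gives the triple bond between C-1 and C-2; a fluoro group at C-1; an iodo group at C-5; a methyl group at C-3.
Prefixes are listed alphabetically: fluoro, iodo, methyl.
Putting it together: 1-fluoro-5-iodo-3-methylpent-1-yne.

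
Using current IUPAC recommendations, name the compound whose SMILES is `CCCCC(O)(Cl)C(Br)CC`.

The longest carbon chain that includes the –OH group has 8 carbons, so the parent hydride is octane.
The highest-priority functional group is an alcohol (–OH), so the name ends in -ol.
Choose the numbering such that numbering from this end puts the hydroxyl group at C-4 rather than C-5.
This places the hydroxyl at C-4; a bromo group at C-3; a chloro group at C-4.
The substituents are ordered alphabetically, ignoring any di-/tri- multipliers.
Assembling the pieces gives 3-bromo-4-chlorooctan-4-ol.

3-bromo-4-chlorooctan-4-ol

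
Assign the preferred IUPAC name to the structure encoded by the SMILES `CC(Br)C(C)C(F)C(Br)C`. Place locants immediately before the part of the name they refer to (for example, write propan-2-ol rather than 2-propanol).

The longest continuous carbon chain has 6 atoms, so the parent hydride is hexane.
The numbering direction is chosen so that the locant sets are identical either way, so the alphabetically earlier fluoro substituent takes the lower locant (3 rather than 4).
That gives bromo groups at C-2 and C-5; a fluoro group at C-3; a methyl group at C-4.
Substituent prefixes are cited in alphabetical order (multiplying prefixes like di-/tri- are ignored for ordering).
The name is 2,5-dibromo-3-fluoro-4-methylhexane.

2,5-dibromo-3-fluoro-4-methylhexane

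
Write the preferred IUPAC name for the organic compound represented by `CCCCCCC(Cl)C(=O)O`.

The longest chain bearing the –COOH group is 8 carbons long (octane).
The principal characteristic group is a carboxylic acid (terminal –COOH), named with the suffix -oic acid.
Choose the numbering such that the carboxylic acid carbon is C-1 by definition.
With this numbering: a chloro group at C-2.
The name is 2-chlorooctanoic acid.

2-chlorooctanoic acid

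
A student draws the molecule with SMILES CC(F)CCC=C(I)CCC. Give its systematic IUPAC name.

8-fluoro-4-iodonon-4-ene

Counting along the main chain through the multiple bond gives 9 carbons: the parent is nonane.
The chain contains a C=C double bond, so the unsaturation ending is -ene.
Choose the numbering such that numbering from this end puts the double bond at C-4 rather than C-5.
This places the double bond between C-4 and C-5; a fluoro group at C-8; an iodo group at C-4.
Substituent prefixes are cited in alphabetical order (multiplying prefixes like di-/tri- are ignored for ordering).
Assembling the pieces gives 8-fluoro-4-iodonon-4-ene.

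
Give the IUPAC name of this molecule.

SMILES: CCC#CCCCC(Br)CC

8-bromodec-3-yne

Counting along the main chain through the multiple bond gives 10 carbons: the parent is decane.
The chain contains a C≡C triple bond, so the unsaturation ending is -yne.
Choose the numbering such that numbering from this end puts the triple bond at C-3 rather than C-7.
That gives the triple bond between C-3 and C-4; a bromo group at C-8.
The name is 8-bromodec-3-yne.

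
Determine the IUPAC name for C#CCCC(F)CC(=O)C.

Counting along the main chain through the carbonyl and the multiple bond gives 8 carbons: the parent is octane.
A ketone (C=O on an internal carbon) is the principal characteristic group, giving the suffix -one.
There is one C≡C triple bond, indicated by the ending -yne.
The numbering direction is chosen so that numbering from this end puts the carbonyl group at C-2 rather than C-7.
With this numbering: the carbonyl at C-2; the triple bond between C-7 and C-8; a fluoro group at C-4.
Putting it together: 4-fluorooct-7-yn-2-one.

4-fluorooct-7-yn-2-one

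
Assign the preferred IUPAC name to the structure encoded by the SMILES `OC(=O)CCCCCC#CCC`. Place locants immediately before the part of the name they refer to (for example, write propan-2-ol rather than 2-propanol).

dec-7-ynoic acid

Counting along the main chain through the –COOH group and the multiple bond gives 10 carbons: the parent is decane.
The highest-priority functional group is a carboxylic acid (terminal –COOH), so the name ends in -oic acid.
There is one C≡C triple bond, indicated by the ending -yne.
The numbering direction is chosen so that the carboxylic acid carbon is C-1 by definition.
That gives the triple bond between C-7 and C-8.
Assembling the pieces gives dec-7-ynoic acid.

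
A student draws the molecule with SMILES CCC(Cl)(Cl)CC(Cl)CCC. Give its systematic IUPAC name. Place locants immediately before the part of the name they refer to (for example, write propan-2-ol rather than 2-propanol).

The longest continuous carbon chain has 8 atoms, so the parent hydride is octane.
Choose the numbering such that the substituent locant set {3,3,5} is lower than {4,6,6} at the first point of difference.
This places chloro groups at C-3 (×2) and C-5.
Assembling the pieces gives 3,3,5-trichlorooctane.

3,3,5-trichlorooctane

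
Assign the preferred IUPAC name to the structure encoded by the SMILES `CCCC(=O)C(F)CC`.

The longest carbon chain that includes the carbonyl has 7 carbons, so the parent hydride is heptane.
A ketone (C=O on an internal carbon) is the principal characteristic group, giving the suffix -one.
Choose the numbering such that the substituent locant set {3} is lower than {5} at the first point of difference.
This places the carbonyl at C-4; a fluoro group at C-3.
Putting it together: 3-fluoroheptan-4-one.

3-fluoroheptan-4-one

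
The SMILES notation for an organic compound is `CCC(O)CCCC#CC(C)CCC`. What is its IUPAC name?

The longest chain bearing the –OH group and the multiple bond is 12 carbons long (dodecane).
The principal characteristic group is an alcohol (–OH), named with the suffix -ol.
The chain contains a C≡C triple bond, so the unsaturation ending is -yne.
The numbering direction is chosen so that numbering from this end puts the hydroxyl group at C-3 rather than C-10.
That gives the hydroxyl at C-3; the triple bond between C-7 and C-8; a methyl group at C-9.
Putting it together: 9-methyldodec-7-yn-3-ol.

9-methyldodec-7-yn-3-ol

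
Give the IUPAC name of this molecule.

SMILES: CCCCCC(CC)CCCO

4-ethylnonan-1-ol

The longest chain bearing the –OH group is 9 carbons long (nonane).
The highest-priority functional group is an alcohol (–OH), so the name ends in -ol.
Choose the numbering such that numbering from this end puts the hydroxyl group at C-1 rather than C-9.
With this numbering: the hydroxyl at C-1; an ethyl group at C-4.
Assembling the pieces gives 4-ethylnonan-1-ol.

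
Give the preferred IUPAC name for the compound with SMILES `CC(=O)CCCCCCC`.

The longest carbon chain that includes the carbonyl has 9 carbons, so the parent hydride is nonane.
The principal characteristic group is a ketone (C=O on an internal carbon), named with the suffix -one.
The numbering direction is chosen so that numbering from this end puts the carbonyl group at C-2 rather than C-8.
This places the carbonyl at C-2.
The name is nonan-2-one.

nonan-2-one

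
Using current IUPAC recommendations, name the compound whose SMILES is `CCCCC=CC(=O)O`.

The longest chain bearing the –COOH group and the multiple bond is 7 carbons long (heptane).
The principal characteristic group is a carboxylic acid (terminal –COOH), named with the suffix -oic acid.
The chain contains a C=C double bond, so the unsaturation ending is -ene.
Choose the numbering such that the carboxylic acid carbon is C-1 by definition.
With this numbering: the double bond between C-2 and C-3.
The name is hept-2-enoic acid.

hept-2-enoic acid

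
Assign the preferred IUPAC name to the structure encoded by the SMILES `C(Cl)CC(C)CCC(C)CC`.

1-chloro-3,6-dimethyloctane

The longest continuous carbon chain has 8 atoms, so the parent hydride is octane.
Number the chain so that the substituent locant set {1,3,6} is lower than {3,6,8} at the first point of difference.
That gives a chloro group at C-1; methyl groups at C-3 and C-6.
Prefixes are listed alphabetically: chloro, methyl.
Putting it together: 1-chloro-3,6-dimethyloctane.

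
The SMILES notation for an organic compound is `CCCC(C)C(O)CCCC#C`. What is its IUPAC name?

The longest carbon chain that includes the –OH group and the multiple bond has 10 carbons, so the parent hydride is decane.
The principal characteristic group is an alcohol (–OH), named with the suffix -ol.
There is one C≡C triple bond, indicated by the ending -yne.
Choose the numbering such that numbering from this end puts the hydroxyl group at C-5 rather than C-6.
This places the hydroxyl at C-5; the triple bond between C-9 and C-10; a methyl group at C-4.
Assembling the pieces gives 4-methyldec-9-yn-5-ol.

4-methyldec-9-yn-5-ol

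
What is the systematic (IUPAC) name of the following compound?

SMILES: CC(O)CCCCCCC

nonan-2-ol

The longest chain bearing the –OH group is 9 carbons long (nonane).
An alcohol (–OH) is the principal characteristic group, giving the suffix -ol.
Choose the numbering such that numbering from this end puts the hydroxyl group at C-2 rather than C-8.
That gives the hydroxyl at C-2.
Assembling the pieces gives nonan-2-ol.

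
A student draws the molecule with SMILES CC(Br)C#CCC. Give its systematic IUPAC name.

2-bromohex-3-yne

The longest chain bearing the multiple bond is 6 carbons long (hexane).
There is one C≡C triple bond, indicated by the ending -yne.
Number the chain so that the substituent locant set {2} is lower than {5} at the first point of difference.
This places the triple bond between C-3 and C-4; a bromo group at C-2.
Assembling the pieces gives 2-bromohex-3-yne.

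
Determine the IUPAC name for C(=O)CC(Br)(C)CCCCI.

3-bromo-7-iodo-3-methylheptanal

The longest carbon chain that includes the –CHO group has 7 carbons, so the parent hydride is heptane.
The highest-priority functional group is an aldehyde (terminal –CHO), so the name ends in -al.
Number the chain so that the aldehyde carbon is C-1 by definition.
That gives a bromo group at C-3; an iodo group at C-7; a methyl group at C-3.
The substituents are ordered alphabetically, ignoring any di-/tri- multipliers.
Putting it together: 3-bromo-7-iodo-3-methylheptanal.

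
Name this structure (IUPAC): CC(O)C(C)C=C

3-methylpent-4-en-2-ol

The longest chain bearing the –OH group and the multiple bond is 5 carbons long (pentane).
An alcohol (–OH) is the principal characteristic group, giving the suffix -ol.
A C=C double bond in the chain gives the infix -ene-.
The numbering direction is chosen so that numbering from this end puts the hydroxyl group at C-2 rather than C-4.
With this numbering: the hydroxyl at C-2; the double bond between C-4 and C-5; a methyl group at C-3.
Assembling the pieces gives 3-methylpent-4-en-2-ol.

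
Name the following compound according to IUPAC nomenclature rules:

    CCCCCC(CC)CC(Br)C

2-bromo-4-ethylnonane

The longest continuous carbon chain has 9 atoms, so the parent hydride is nonane.
Number the chain so that the substituent locant set {2,4} is lower than {6,8} at the first point of difference.
This places a bromo group at C-2; an ethyl group at C-4.
Prefixes are listed alphabetically: bromo, ethyl.
The name is 2-bromo-4-ethylnonane.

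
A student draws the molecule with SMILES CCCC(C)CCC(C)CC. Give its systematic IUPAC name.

The parent chain contains 9 carbons (nonane).
Choose the numbering such that the substituent locant set {3,6} is lower than {4,7} at the first point of difference.
That gives methyl groups at C-3 and C-6.
The name is 3,6-dimethylnonane.

3,6-dimethylnonane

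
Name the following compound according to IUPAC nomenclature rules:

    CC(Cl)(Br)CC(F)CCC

2-bromo-2-chloro-4-fluoroheptane

The longest carbon chain is 7 atoms: the parent is heptane.
Choose the numbering such that the substituent locant set {2,2,4} is lower than {4,6,6} at the first point of difference.
With this numbering: a bromo group at C-2; a chloro group at C-2; a fluoro group at C-4.
The substituents are ordered alphabetically, ignoring any di-/tri- multipliers.
Assembling the pieces gives 2-bromo-2-chloro-4-fluoroheptane.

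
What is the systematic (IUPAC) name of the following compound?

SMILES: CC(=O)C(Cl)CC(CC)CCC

3-chloro-5-ethyloctan-2-one

Counting along the main chain through the carbonyl gives 8 carbons: the parent is octane.
The highest-priority functional group is a ketone (C=O on an internal carbon), so the name ends in -one.
The numbering direction is chosen so that numbering from this end puts the carbonyl group at C-2 rather than C-7.
That gives the carbonyl at C-2; a chloro group at C-3; an ethyl group at C-5.
Substituent prefixes are cited in alphabetical order (multiplying prefixes like di-/tri- are ignored for ordering).
The name is 3-chloro-5-ethyloctan-2-one.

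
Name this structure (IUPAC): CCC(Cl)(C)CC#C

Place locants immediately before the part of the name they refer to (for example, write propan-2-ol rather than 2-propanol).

The longest carbon chain that includes the multiple bond has 6 carbons, so the parent hydride is hexane.
The chain contains a C≡C triple bond, so the unsaturation ending is -yne.
The numbering direction is chosen so that numbering from this end puts the triple bond at C-1 rather than C-5.
With this numbering: the triple bond between C-1 and C-2; a chloro group at C-4; a methyl group at C-4.
The substituents are ordered alphabetically, ignoring any di-/tri- multipliers.
Putting it together: 4-chloro-4-methylhex-1-yne.

4-chloro-4-methylhex-1-yne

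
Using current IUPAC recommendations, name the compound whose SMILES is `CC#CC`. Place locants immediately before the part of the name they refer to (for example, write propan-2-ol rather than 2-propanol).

but-2-yne

The longest chain bearing the multiple bond is 4 carbons long (butane).
A C≡C triple bond in the chain gives the infix -yne-.
The molecule is symmetric, so either numbering direction gives the same locants.
This places the triple bond between C-2 and C-3.
Assembling the pieces gives but-2-yne.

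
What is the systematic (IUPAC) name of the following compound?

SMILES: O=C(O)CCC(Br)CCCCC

4-bromononanoic acid

The longest carbon chain that includes the –COOH group has 9 carbons, so the parent hydride is nonane.
The highest-priority functional group is a carboxylic acid (terminal –COOH), so the name ends in -oic acid.
Choose the numbering such that the carboxylic acid carbon is C-1 by definition.
This places a bromo group at C-4.
Assembling the pieces gives 4-bromononanoic acid.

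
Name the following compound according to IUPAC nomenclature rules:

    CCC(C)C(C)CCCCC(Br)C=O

The longest chain bearing the –CHO group is 10 carbons long (decane).
The highest-priority functional group is an aldehyde (terminal –CHO), so the name ends in -al.
The numbering direction is chosen so that the aldehyde carbon is C-1 by definition.
That gives a bromo group at C-2; methyl groups at C-7 and C-8.
Prefixes are listed alphabetically: bromo, methyl.
Assembling the pieces gives 2-bromo-7,8-dimethyldecanal.

2-bromo-7,8-dimethyldecanal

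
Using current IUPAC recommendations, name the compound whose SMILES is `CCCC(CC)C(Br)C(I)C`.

The longest carbon chain is 7 atoms: the parent is heptane.
Choose the numbering such that the substituent locant set {2,3,4} is lower than {4,5,6} at the first point of difference.
With this numbering: a bromo group at C-3; an ethyl group at C-4; an iodo group at C-2.
Substituent prefixes are cited in alphabetical order (multiplying prefixes like di-/tri- are ignored for ordering).
Assembling the pieces gives 3-bromo-4-ethyl-2-iodoheptane.

3-bromo-4-ethyl-2-iodoheptane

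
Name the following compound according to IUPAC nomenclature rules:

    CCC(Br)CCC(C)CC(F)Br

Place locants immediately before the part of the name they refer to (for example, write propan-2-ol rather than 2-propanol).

The parent chain contains 8 carbons (octane).
The numbering direction is chosen so that the substituent locant set {1,1,3,6} is lower than {3,6,8,8} at the first point of difference.
That gives bromo groups at C-1 and C-6; a fluoro group at C-1; a methyl group at C-3.
Substituent prefixes are cited in alphabetical order (multiplying prefixes like di-/tri- are ignored for ordering).
Assembling the pieces gives 1,6-dibromo-1-fluoro-3-methyloctane.

1,6-dibromo-1-fluoro-3-methyloctane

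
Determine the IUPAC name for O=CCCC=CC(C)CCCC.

6-methyldec-4-enal

The longest carbon chain that includes the –CHO group and the multiple bond has 10 carbons, so the parent hydride is decane.
An aldehyde (terminal –CHO) is the principal characteristic group, giving the suffix -al.
There is one C=C double bond, indicated by the ending -ene.
Choose the numbering such that the aldehyde carbon is C-1 by definition.
This places the double bond between C-4 and C-5; a methyl group at C-6.
The name is 6-methyldec-4-enal.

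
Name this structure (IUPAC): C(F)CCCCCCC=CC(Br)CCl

The longest chain bearing the multiple bond is 11 carbons long (undecane).
A C=C double bond in the chain gives the infix -ene-.
Number the chain so that numbering from this end puts the double bond at C-3 rather than C-8.
This places the double bond between C-3 and C-4; a bromo group at C-2; a chloro group at C-1; a fluoro group at C-11.
Substituent prefixes are cited in alphabetical order (multiplying prefixes like di-/tri- are ignored for ordering).
The name is 2-bromo-1-chloro-11-fluoroundec-3-ene.

2-bromo-1-chloro-11-fluoroundec-3-ene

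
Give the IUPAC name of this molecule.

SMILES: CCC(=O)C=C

pent-1-en-3-one

The longest chain bearing the carbonyl and the multiple bond is 5 carbons long (pentane).
A ketone (C=O on an internal carbon) is the principal characteristic group, giving the suffix -one.
The chain contains a C=C double bond, so the unsaturation ending is -ene.
Number the chain so that numbering from this end puts the double bond at C-1 rather than C-4.
With this numbering: the carbonyl at C-3; the double bond between C-1 and C-2.
The name is pent-1-en-3-one.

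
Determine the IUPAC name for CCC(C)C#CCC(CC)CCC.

The longest chain bearing the multiple bond is 10 carbons long (decane).
A C≡C triple bond in the chain gives the infix -yne-.
Choose the numbering such that numbering from this end puts the triple bond at C-4 rather than C-6.
With this numbering: the triple bond between C-4 and C-5; an ethyl group at C-7; a methyl group at C-3.
Prefixes are listed alphabetically: ethyl, methyl.
Assembling the pieces gives 7-ethyl-3-methyldec-4-yne.

7-ethyl-3-methyldec-4-yne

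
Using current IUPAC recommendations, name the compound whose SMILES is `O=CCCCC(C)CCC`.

5-methyloctanal

The longest carbon chain that includes the –CHO group has 8 carbons, so the parent hydride is octane.
An aldehyde (terminal –CHO) is the principal characteristic group, giving the suffix -al.
Number the chain so that the aldehyde carbon is C-1 by definition.
This places a methyl group at C-5.
The name is 5-methyloctanal.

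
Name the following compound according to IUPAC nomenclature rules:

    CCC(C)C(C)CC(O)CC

5,6-dimethyloctan-3-ol

The longest carbon chain that includes the –OH group has 8 carbons, so the parent hydride is octane.
An alcohol (–OH) is the principal characteristic group, giving the suffix -ol.
The numbering direction is chosen so that numbering from this end puts the hydroxyl group at C-3 rather than C-6.
That gives the hydroxyl at C-3; methyl groups at C-5 and C-6.
Assembling the pieces gives 5,6-dimethyloctan-3-ol.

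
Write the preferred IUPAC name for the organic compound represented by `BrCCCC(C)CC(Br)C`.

The longest carbon chain is 7 atoms: the parent is heptane.
Number the chain so that the substituent locant set {1,4,6} is lower than {2,4,7} at the first point of difference.
With this numbering: bromo groups at C-1 and C-6; a methyl group at C-4.
The substituents are ordered alphabetically, ignoring any di-/tri- multipliers.
The name is 1,6-dibromo-4-methylheptane.

1,6-dibromo-4-methylheptane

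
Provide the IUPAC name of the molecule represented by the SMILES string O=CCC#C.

The longest chain bearing the –CHO group and the multiple bond is 4 carbons long (butane).
The principal characteristic group is an aldehyde (terminal –CHO), named with the suffix -al.
The chain contains a C≡C triple bond, so the unsaturation ending is -yne.
The numbering direction is chosen so that the aldehyde carbon is C-1 by definition.
That gives the triple bond between C-3 and C-4.
The name is but-3-ynal.

but-3-ynal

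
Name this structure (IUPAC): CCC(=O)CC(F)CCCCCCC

The longest chain bearing the carbonyl is 12 carbons long (dodecane).
The highest-priority functional group is a ketone (C=O on an internal carbon), so the name ends in -one.
Choose the numbering such that numbering from this end puts the carbonyl group at C-3 rather than C-10.
This places the carbonyl at C-3; a fluoro group at C-5.
Assembling the pieces gives 5-fluorododecan-3-one.

5-fluorododecan-3-one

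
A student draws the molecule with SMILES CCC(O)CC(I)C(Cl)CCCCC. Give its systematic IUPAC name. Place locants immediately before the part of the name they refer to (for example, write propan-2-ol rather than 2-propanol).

6-chloro-5-iodoundecan-3-ol

The longest carbon chain that includes the –OH group has 11 carbons, so the parent hydride is undecane.
The highest-priority functional group is an alcohol (–OH), so the name ends in -ol.
Choose the numbering such that numbering from this end puts the hydroxyl group at C-3 rather than C-9.
This places the hydroxyl at C-3; a chloro group at C-6; an iodo group at C-5.
Prefixes are listed alphabetically: chloro, iodo.
Putting it together: 6-chloro-5-iodoundecan-3-ol.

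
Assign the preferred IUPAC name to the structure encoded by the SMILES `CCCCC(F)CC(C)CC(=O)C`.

6-fluoro-4-methyldecan-2-one

The longest chain bearing the carbonyl is 10 carbons long (decane).
A ketone (C=O on an internal carbon) is the principal characteristic group, giving the suffix -one.
The numbering direction is chosen so that numbering from this end puts the carbonyl group at C-2 rather than C-9.
That gives the carbonyl at C-2; a fluoro group at C-6; a methyl group at C-4.
Prefixes are listed alphabetically: fluoro, methyl.
Putting it together: 6-fluoro-4-methyldecan-2-one.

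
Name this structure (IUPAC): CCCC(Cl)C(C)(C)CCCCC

The longest continuous carbon chain has 10 atoms, so the parent hydride is decane.
Number the chain so that the substituent locant set {4,5,5} is lower than {6,6,7} at the first point of difference.
With this numbering: a chloro group at C-4; two methyl groups at C-5.
Prefixes are listed alphabetically: chloro, methyl.
Assembling the pieces gives 4-chloro-5,5-dimethyldecane.

4-chloro-5,5-dimethyldecane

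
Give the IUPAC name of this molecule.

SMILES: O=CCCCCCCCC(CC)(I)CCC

The longest chain bearing the –CHO group is 12 carbons long (dodecane).
The principal characteristic group is an aldehyde (terminal –CHO), named with the suffix -al.
The numbering direction is chosen so that the aldehyde carbon is C-1 by definition.
With this numbering: an ethyl group at C-9; an iodo group at C-9.
Substituent prefixes are cited in alphabetical order (multiplying prefixes like di-/tri- are ignored for ordering).
Assembling the pieces gives 9-ethyl-9-iodododecanal.

9-ethyl-9-iodododecanal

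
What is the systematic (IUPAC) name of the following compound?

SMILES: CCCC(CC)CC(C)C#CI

5-ethyl-1-iodo-3-methyloct-1-yne

The longest chain bearing the multiple bond is 8 carbons long (octane).
The chain contains a C≡C triple bond, so the unsaturation ending is -yne.
Choose the numbering such that numbering from this end puts the triple bond at C-1 rather than C-7.
That gives the triple bond between C-1 and C-2; an ethyl group at C-5; an iodo group at C-1; a methyl group at C-3.
Prefixes are listed alphabetically: ethyl, iodo, methyl.
Putting it together: 5-ethyl-1-iodo-3-methyloct-1-yne.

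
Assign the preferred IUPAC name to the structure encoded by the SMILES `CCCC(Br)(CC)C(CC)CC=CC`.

Counting along the main chain through the multiple bond gives 9 carbons: the parent is nonane.
A C=C double bond in the chain gives the infix -ene-.
Choose the numbering such that numbering from this end puts the double bond at C-2 rather than C-7.
That gives the double bond between C-2 and C-3; a bromo group at C-6; ethyl groups at C-5 and C-6.
The substituents are ordered alphabetically, ignoring any di-/tri- multipliers.
Assembling the pieces gives 6-bromo-5,6-diethylnon-2-ene.

6-bromo-5,6-diethylnon-2-ene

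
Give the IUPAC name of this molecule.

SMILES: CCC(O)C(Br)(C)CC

Counting along the main chain through the –OH group gives 6 carbons: the parent is hexane.
An alcohol (–OH) is the principal characteristic group, giving the suffix -ol.
Choose the numbering such that numbering from this end puts the hydroxyl group at C-3 rather than C-4.
That gives the hydroxyl at C-3; a bromo group at C-4; a methyl group at C-4.
Substituent prefixes are cited in alphabetical order (multiplying prefixes like di-/tri- are ignored for ordering).
The name is 4-bromo-4-methylhexan-3-ol.

4-bromo-4-methylhexan-3-ol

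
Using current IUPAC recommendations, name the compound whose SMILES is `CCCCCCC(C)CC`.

The longest continuous carbon chain has 9 atoms, so the parent hydride is nonane.
Choose the numbering such that the substituent locant set {3} is lower than {7} at the first point of difference.
With this numbering: a methyl group at C-3.
Putting it together: 3-methylnonane.

3-methylnonane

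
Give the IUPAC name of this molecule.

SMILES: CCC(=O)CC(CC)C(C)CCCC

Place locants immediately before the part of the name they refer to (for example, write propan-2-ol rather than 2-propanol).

Counting along the main chain through the carbonyl gives 10 carbons: the parent is decane.
A ketone (C=O on an internal carbon) is the principal characteristic group, giving the suffix -one.
Number the chain so that numbering from this end puts the carbonyl group at C-3 rather than C-8.
With this numbering: the carbonyl at C-3; an ethyl group at C-5; a methyl group at C-6.
The substituents are ordered alphabetically, ignoring any di-/tri- multipliers.
Putting it together: 5-ethyl-6-methyldecan-3-one.

5-ethyl-6-methyldecan-3-one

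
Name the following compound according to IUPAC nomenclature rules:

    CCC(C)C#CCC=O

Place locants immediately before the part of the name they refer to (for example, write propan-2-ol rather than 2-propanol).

The longest carbon chain that includes the –CHO group and the multiple bond has 7 carbons, so the parent hydride is heptane.
An aldehyde (terminal –CHO) is the principal characteristic group, giving the suffix -al.
The chain contains a C≡C triple bond, so the unsaturation ending is -yne.
Number the chain so that the aldehyde carbon is C-1 by definition.
That gives the triple bond between C-3 and C-4; a methyl group at C-5.
Putting it together: 5-methylhept-3-ynal.

5-methylhept-3-ynal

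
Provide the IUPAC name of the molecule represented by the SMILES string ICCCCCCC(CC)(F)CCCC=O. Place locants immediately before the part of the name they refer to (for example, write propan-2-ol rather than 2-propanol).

5-ethyl-5-fluoro-11-iodoundecanal

The longest carbon chain that includes the –CHO group has 11 carbons, so the parent hydride is undecane.
The highest-priority functional group is an aldehyde (terminal –CHO), so the name ends in -al.
Number the chain so that the aldehyde carbon is C-1 by definition.
With this numbering: an ethyl group at C-5; a fluoro group at C-5; an iodo group at C-11.
The substituents are ordered alphabetically, ignoring any di-/tri- multipliers.
The name is 5-ethyl-5-fluoro-11-iodoundecanal.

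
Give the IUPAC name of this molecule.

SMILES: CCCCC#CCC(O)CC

The longest carbon chain that includes the –OH group and the multiple bond has 10 carbons, so the parent hydride is decane.
An alcohol (–OH) is the principal characteristic group, giving the suffix -ol.
There is one C≡C triple bond, indicated by the ending -yne.
The numbering direction is chosen so that numbering from this end puts the hydroxyl group at C-3 rather than C-8.
With this numbering: the hydroxyl at C-3; the triple bond between C-5 and C-6.
The name is dec-5-yn-3-ol.

dec-5-yn-3-ol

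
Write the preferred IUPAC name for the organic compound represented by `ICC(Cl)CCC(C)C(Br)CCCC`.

6-bromo-2-chloro-1-iodo-5-methyldecane

The longest continuous carbon chain has 10 atoms, so the parent hydride is decane.
The numbering direction is chosen so that the substituent locant set {1,2,5,6} is lower than {5,6,9,10} at the first point of difference.
That gives a bromo group at C-6; a chloro group at C-2; an iodo group at C-1; a methyl group at C-5.
Prefixes are listed alphabetically: bromo, chloro, iodo, methyl.
Putting it together: 6-bromo-2-chloro-1-iodo-5-methyldecane.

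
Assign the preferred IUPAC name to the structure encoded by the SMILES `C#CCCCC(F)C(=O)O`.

The longest chain bearing the –COOH group and the multiple bond is 7 carbons long (heptane).
The highest-priority functional group is a carboxylic acid (terminal –COOH), so the name ends in -oic acid.
There is one C≡C triple bond, indicated by the ending -yne.
Choose the numbering such that the carboxylic acid carbon is C-1 by definition.
With this numbering: the triple bond between C-6 and C-7; a fluoro group at C-2.
Putting it together: 2-fluorohept-6-ynoic acid.

2-fluorohept-6-ynoic acid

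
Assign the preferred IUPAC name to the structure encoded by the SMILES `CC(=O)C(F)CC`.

Counting along the main chain through the carbonyl gives 5 carbons: the parent is pentane.
The principal characteristic group is a ketone (C=O on an internal carbon), named with the suffix -one.
The numbering direction is chosen so that numbering from this end puts the carbonyl group at C-2 rather than C-4.
This places the carbonyl at C-2; a fluoro group at C-3.
Putting it together: 3-fluoropentan-2-one.

3-fluoropentan-2-one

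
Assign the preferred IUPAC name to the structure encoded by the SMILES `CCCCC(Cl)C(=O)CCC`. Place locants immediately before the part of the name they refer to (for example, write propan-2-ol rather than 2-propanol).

The longest chain bearing the carbonyl is 9 carbons long (nonane).
The highest-priority functional group is a ketone (C=O on an internal carbon), so the name ends in -one.
Number the chain so that numbering from this end puts the carbonyl group at C-4 rather than C-6.
With this numbering: the carbonyl at C-4; a chloro group at C-5.
The name is 5-chlorononan-4-one.

5-chlorononan-4-one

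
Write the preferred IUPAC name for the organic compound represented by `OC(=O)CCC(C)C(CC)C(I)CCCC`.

5-ethyl-6-iodo-4-methyldecanoic acid

The longest chain bearing the –COOH group is 10 carbons long (decane).
A carboxylic acid (terminal –COOH) is the principal characteristic group, giving the suffix -oic acid.
Choose the numbering such that the carboxylic acid carbon is C-1 by definition.
With this numbering: an ethyl group at C-5; an iodo group at C-6; a methyl group at C-4.
The substituents are ordered alphabetically, ignoring any di-/tri- multipliers.
Assembling the pieces gives 5-ethyl-6-iodo-4-methyldecanoic acid.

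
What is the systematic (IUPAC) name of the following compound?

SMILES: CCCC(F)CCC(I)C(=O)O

5-fluoro-2-iodooctanoic acid

The longest chain bearing the –COOH group is 8 carbons long (octane).
The highest-priority functional group is a carboxylic acid (terminal –COOH), so the name ends in -oic acid.
Number the chain so that the carboxylic acid carbon is C-1 by definition.
With this numbering: a fluoro group at C-5; an iodo group at C-2.
Substituent prefixes are cited in alphabetical order (multiplying prefixes like di-/tri- are ignored for ordering).
The name is 5-fluoro-2-iodooctanoic acid.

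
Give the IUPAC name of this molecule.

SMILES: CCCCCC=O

hexanal

Counting along the main chain through the –CHO group gives 6 carbons: the parent is hexane.
The highest-priority functional group is an aldehyde (terminal –CHO), so the name ends in -al.
Number the chain so that the aldehyde carbon is C-1 by definition.
Assembling the pieces gives hexanal.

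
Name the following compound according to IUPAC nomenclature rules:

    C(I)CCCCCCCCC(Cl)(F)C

The parent chain contains 11 carbons (undecane).
The numbering direction is chosen so that the substituent locant set {1,10,10} is lower than {2,2,11} at the first point of difference.
With this numbering: a chloro group at C-10; a fluoro group at C-10; an iodo group at C-1.
Prefixes are listed alphabetically: chloro, fluoro, iodo.
Assembling the pieces gives 10-chloro-10-fluoro-1-iodoundecane.

10-chloro-10-fluoro-1-iodoundecane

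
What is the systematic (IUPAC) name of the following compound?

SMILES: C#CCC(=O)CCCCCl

Counting along the main chain through the carbonyl and the multiple bond gives 8 carbons: the parent is octane.
A ketone (C=O on an internal carbon) is the principal characteristic group, giving the suffix -one.
There is one C≡C triple bond, indicated by the ending -yne.
Choose the numbering such that numbering from this end puts the carbonyl group at C-4 rather than C-5.
That gives the carbonyl at C-4; the triple bond between C-1 and C-2; a chloro group at C-8.
Assembling the pieces gives 8-chlorooct-1-yn-4-one.

8-chlorooct-1-yn-4-one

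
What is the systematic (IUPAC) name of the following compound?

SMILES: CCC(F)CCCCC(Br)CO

Counting along the main chain through the –OH group gives 9 carbons: the parent is nonane.
The highest-priority functional group is an alcohol (–OH), so the name ends in -ol.
The numbering direction is chosen so that numbering from this end puts the hydroxyl group at C-1 rather than C-9.
With this numbering: the hydroxyl at C-1; a bromo group at C-2; a fluoro group at C-7.
Prefixes are listed alphabetically: bromo, fluoro.
Assembling the pieces gives 2-bromo-7-fluorononan-1-ol.

2-bromo-7-fluorononan-1-ol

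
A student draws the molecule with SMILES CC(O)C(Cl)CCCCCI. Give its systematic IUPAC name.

The longest carbon chain that includes the –OH group has 8 carbons, so the parent hydride is octane.
An alcohol (–OH) is the principal characteristic group, giving the suffix -ol.
Choose the numbering such that numbering from this end puts the hydroxyl group at C-2 rather than C-7.
This places the hydroxyl at C-2; a chloro group at C-3; an iodo group at C-8.
The substituents are ordered alphabetically, ignoring any di-/tri- multipliers.
The name is 3-chloro-8-iodooctan-2-ol.

3-chloro-8-iodooctan-2-ol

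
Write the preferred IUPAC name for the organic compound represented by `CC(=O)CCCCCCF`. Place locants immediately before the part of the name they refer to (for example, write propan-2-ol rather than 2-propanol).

The longest carbon chain that includes the carbonyl has 8 carbons, so the parent hydride is octane.
A ketone (C=O on an internal carbon) is the principal characteristic group, giving the suffix -one.
The numbering direction is chosen so that numbering from this end puts the carbonyl group at C-2 rather than C-7.
This places the carbonyl at C-2; a fluoro group at C-8.
Putting it together: 8-fluorooctan-2-one.

8-fluorooctan-2-one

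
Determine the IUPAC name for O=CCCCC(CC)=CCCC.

5-ethylnon-5-enal

The longest carbon chain that includes the –CHO group and the multiple bond has 9 carbons, so the parent hydride is nonane.
The principal characteristic group is an aldehyde (terminal –CHO), named with the suffix -al.
A C=C double bond in the chain gives the infix -ene-.
Number the chain so that the aldehyde carbon is C-1 by definition.
This places the double bond between C-5 and C-6; an ethyl group at C-5.
Assembling the pieces gives 5-ethylnon-5-enal.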